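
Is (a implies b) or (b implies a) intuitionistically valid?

This is the Gödel–Dummett linearity axiom, which is not intuitionistically valid.
A Kripke countermodel: worlds u, v, w; order generated by u <= v, u <= w; atoms true at each world — u:{}; v:{a}; w:{b}.
u does not force (a implies b) or (b implies a): neither disjunct is forced at u.
u does not force a implies b: at the accessible world v, v forces a but v does not force b.
v lacks atom b, so v does not force b.
So the root u does not force the formula.

No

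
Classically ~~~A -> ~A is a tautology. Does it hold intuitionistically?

Yes

This is triple-negation reduction, which is intuitionistically derivable.
Assume ~~~A and suppose A. Then ~~A (double-negation introduction), contradicting ~~~A. So ~A.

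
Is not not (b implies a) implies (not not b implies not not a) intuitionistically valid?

This is the distribution of double negation over implication, which is intuitionistically derivable.
Assume not not (b implies a) and not not b; suppose not a. Then b implies a would give not b (by contraposition), contradicting not not b; so not (b implies a), contradicting not not (b implies a). Hence not not a.

Yes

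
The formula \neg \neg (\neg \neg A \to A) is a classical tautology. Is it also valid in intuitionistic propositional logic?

This is the double negation of double-negation elimination, which is intuitionistically derivable.
By Glivenko's theorem the double negation of any classical propositional tautology is intuitionistically provable; \neg \neg A \to A is classically a tautology.

Yes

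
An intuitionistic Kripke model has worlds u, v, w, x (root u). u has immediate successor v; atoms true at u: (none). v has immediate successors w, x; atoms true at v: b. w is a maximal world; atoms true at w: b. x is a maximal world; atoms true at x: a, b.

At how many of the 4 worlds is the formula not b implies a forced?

4

u: forces it.
v: forces it.
w: forces it.
x: forces it.
Worlds forcing the formula: {u, v, w, x}.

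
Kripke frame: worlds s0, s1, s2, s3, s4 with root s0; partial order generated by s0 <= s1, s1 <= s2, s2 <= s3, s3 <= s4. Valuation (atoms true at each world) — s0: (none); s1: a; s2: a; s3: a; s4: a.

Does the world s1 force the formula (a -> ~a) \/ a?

Yes

s1 ||- (a -> ~a) \/ a via the disjunct a.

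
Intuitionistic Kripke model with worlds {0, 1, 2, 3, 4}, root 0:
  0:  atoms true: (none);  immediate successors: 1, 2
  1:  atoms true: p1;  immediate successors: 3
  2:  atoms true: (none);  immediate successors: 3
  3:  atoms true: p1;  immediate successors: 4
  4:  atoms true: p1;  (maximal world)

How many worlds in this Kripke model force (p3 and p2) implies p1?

5

0: forces it.
1: forces it.
2: forces it.
3: forces it.
4: forces it.
Worlds forcing the formula: {0, 1, 2, 3, 4}.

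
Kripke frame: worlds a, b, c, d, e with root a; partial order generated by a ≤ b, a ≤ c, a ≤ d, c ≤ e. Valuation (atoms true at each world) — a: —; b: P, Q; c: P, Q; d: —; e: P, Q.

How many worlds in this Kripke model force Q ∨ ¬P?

4

a: does not force it — a ⊮ Q ∨ ¬P: neither disjunct is forced at a.
b: forces it.
c: forces it.
d: forces it.
e: forces it.
Worlds forcing the formula: {b, c, d, e}.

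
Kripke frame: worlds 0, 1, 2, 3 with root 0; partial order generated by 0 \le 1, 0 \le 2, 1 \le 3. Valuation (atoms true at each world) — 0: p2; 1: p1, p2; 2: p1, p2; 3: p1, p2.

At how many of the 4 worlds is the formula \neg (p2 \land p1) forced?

0: does not force it — 0 \nVdash \neg (p2 \land p1) since 1 is accessible from 0 and 1 \Vdash p2 \land p1.
1: does not force it — 1 \nVdash \neg (p2 \land p1) since 1 is accessible from 1 and 1 \Vdash p2 \land p1.
2: does not force it.
3: does not force it.
Worlds forcing the formula: { }.

0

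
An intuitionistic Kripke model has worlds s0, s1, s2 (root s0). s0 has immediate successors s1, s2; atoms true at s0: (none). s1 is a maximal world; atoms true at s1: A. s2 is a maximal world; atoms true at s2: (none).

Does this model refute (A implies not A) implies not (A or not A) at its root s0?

Yes

s0 does not force (A implies not A) implies not (A or not A): at the accessible world s2, s2 forces A implies not A but s2 does not force not (A or not A).
s2 does not force not (A or not A) since s2 is accessible from s2 and s2 forces A or not A.
s2 forces A or not A via the disjunct not A.
So the root s0 does not force (A implies not A) implies not (A or not A); the model is a countermodel.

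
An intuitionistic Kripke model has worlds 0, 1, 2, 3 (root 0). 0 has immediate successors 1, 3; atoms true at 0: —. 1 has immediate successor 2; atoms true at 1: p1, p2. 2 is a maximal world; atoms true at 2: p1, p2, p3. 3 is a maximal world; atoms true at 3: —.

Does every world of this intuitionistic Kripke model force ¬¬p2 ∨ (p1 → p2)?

Yes

0 ⊩ ¬¬p2 ∨ (p1 → p2) via the disjunct p1 → p2.
Since the root 0 forces ¬¬p2 ∨ (p1 → p2) and forcing is persistent (monotone upward), every world forces it.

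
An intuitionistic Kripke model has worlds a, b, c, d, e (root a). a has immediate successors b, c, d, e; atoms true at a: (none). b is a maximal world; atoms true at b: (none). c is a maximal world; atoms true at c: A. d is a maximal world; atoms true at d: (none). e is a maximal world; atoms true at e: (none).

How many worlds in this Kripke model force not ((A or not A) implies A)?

3

a: does not force it — a does not force not ((A or not A) implies A) since c is accessible from a and c forces (A or not A) implies A.
b: forces it.
c: does not force it — c does not force not ((A or not A) implies A) since c is accessible from c and c forces (A or not A) implies A.
d: forces it.
e: forces it.
Worlds forcing the formula: {b, d, e}.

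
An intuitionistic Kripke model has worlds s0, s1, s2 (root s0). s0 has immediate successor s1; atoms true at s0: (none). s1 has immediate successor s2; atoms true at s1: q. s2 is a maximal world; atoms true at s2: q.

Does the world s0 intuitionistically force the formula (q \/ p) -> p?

No

s0 ||-/- (q \/ p) -> p: at the accessible world s1, s1 ||- q \/ p but s1 ||-/- p.
s1 lacks atom p, so s1 ||-/- p.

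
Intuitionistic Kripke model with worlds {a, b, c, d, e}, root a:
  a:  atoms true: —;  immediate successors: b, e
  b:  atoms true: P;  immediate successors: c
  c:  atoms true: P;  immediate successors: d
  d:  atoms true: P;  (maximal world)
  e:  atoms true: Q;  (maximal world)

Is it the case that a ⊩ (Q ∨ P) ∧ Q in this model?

a ⊮ (Q ∨ P) ∧ Q since a fails Q ∨ P.

No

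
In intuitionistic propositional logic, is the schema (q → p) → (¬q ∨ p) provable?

This is the material-implication-as-disjunction principle, which is not intuitionistically valid.
A Kripke countermodel: worlds w0, w1; order generated by w0 ≤ w1; atoms true at each world — w0:{}; w1:{p,q}.
w0 ⊮ (q → p) → (¬q ∨ p): already at w0 itself, w0 ⊩ q → p but w0 ⊮ ¬q ∨ p.
w0 ⊮ ¬q ∨ p: neither disjunct is forced at w0.
w0 ⊮ ¬q since w1 is accessible from w0 and w1 ⊩ q.
So the root w0 does not force the formula.

No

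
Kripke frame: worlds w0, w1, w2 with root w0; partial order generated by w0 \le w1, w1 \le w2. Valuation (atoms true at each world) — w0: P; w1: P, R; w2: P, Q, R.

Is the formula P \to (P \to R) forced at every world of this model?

Not every world: w0 \nVdash P \to (P \to R).
w0 \nVdash P \to (P \to R): already at w0 itself, w0 \Vdash P but w0 \nVdash P \to R.
w0 \nVdash P \to R: already at w0 itself, w0 \Vdash P but w0 \nVdash R.

No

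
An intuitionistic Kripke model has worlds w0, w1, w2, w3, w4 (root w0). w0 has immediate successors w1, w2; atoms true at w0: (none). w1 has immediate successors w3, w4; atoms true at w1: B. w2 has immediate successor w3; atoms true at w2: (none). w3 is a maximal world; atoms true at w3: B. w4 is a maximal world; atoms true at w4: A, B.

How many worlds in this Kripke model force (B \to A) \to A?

w0: forces it.
w1: forces it.
w2: forces it.
w3: forces it.
w4: forces it.
Worlds forcing the formula: {w0, w1, w2, w3, w4}.

5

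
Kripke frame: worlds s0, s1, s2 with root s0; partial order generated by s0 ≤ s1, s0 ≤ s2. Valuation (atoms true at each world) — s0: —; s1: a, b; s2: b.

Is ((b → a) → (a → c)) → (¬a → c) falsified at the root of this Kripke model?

s0 ⊮ ((b → a) → (a → c)) → (¬a → c): at the accessible world s2, s2 ⊩ (b → a) → (a → c) but s2 ⊮ ¬a → c.
s2 ⊮ ¬a → c: already at s2 itself, s2 ⊩ ¬a but s2 ⊮ c.
s2 lacks atom c, so s2 ⊮ c.
So the root s0 does not force ((b → a) → (a → c)) → (¬a → c); the model is a countermodel.

Yes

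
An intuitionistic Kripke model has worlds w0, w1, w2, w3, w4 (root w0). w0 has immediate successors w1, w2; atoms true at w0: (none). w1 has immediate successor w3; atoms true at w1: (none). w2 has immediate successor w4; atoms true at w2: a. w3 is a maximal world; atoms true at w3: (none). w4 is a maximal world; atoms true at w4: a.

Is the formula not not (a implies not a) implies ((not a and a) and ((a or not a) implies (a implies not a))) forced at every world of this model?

No

Not every world: w0 does not force not not (a implies not a) implies ((not a and a) and ((a or not a) implies (a implies not a))).
w0 does not force not not (a implies not a) implies ((not a and a) and ((a or not a) implies (a implies not a))): at the accessible world w1, w1 forces not not (a implies not a) but w1 does not force (not a and a) and ((a or not a) implies (a implies not a)).
w1 does not force (not a and a) and ((a or not a) implies (a implies not a)) since w1 fails not a and a.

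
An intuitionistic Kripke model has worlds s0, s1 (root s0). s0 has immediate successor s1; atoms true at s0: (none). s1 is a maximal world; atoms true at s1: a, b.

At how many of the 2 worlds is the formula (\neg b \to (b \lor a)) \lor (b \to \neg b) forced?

2

s0: forces it.
s1: forces it.
Worlds forcing the formula: {s0, s1}.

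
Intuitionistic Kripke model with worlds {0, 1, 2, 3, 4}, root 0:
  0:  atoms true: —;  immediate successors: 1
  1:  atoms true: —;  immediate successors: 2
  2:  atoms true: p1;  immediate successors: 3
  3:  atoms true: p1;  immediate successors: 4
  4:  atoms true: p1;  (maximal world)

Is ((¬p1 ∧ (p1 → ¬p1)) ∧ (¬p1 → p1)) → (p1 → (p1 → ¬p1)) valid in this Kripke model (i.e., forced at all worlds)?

0 ⊩ ((¬p1 ∧ (p1 → ¬p1)) ∧ (¬p1 → p1)) → (p1 → (p1 → ¬p1)) vacuously: no world accessible from 0 forces the antecedent (¬p1 ∧ (p1 → ¬p1)) ∧ (¬p1 → p1).
Since the root 0 forces ((¬p1 ∧ (p1 → ¬p1)) ∧ (¬p1 → p1)) → (p1 → (p1 → ¬p1)) and forcing is persistent (monotone upward), every world forces it.

Yes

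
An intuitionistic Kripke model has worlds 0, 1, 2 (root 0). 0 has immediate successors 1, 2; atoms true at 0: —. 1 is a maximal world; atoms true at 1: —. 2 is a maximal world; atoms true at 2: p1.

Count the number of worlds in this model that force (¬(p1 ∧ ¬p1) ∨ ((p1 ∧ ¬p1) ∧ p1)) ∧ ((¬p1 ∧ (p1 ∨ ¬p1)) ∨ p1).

0: does not force it — 0 ⊮ (¬(p1 ∧ ¬p1) ∨ ((p1 ∧ ¬p1) ∧ p1)) ∧ ((¬p1 ∧ (p1 ∨ ¬p1)) ∨ p1) since 0 fails (¬p1 ∧ (p1 ∨ ¬p1)) ∨ p1.
1: forces it.
2: forces it.
Worlds forcing the formula: {1, 2}.

2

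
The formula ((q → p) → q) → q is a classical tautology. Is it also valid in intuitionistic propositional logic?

No

This is Peirce's law, which is not intuitionistically valid.
A Kripke countermodel: worlds s0, s1; order generated by s0 ≤ s1; atoms true at each world — s0:{}; s1:{q}.
s0 ⊮ ((q → p) → q) → q: already at s0 itself, s0 ⊩ (q → p) → q but s0 ⊮ q.
s0 lacks atom q, so s0 ⊮ q.
So the root s0 does not force the formula.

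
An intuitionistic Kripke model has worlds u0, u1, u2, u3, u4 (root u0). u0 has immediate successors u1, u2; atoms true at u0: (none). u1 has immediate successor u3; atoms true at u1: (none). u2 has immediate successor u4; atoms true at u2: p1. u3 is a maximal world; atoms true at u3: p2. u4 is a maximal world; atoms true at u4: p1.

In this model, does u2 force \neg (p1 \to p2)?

u2 \Vdash \neg (p1 \to p2): no world accessible from u2 forces p1 \to p2.

Yes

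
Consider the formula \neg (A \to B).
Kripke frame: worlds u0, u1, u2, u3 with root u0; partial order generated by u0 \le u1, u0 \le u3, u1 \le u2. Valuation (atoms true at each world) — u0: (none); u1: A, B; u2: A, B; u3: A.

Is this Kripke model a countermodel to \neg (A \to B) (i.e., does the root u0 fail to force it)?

u0 \nVdash \neg (A \to B) since u1 is accessible from u0 and u1 \Vdash A \to B.
u1 \Vdash A \to B: every world accessible from u1 that forces A (namely u1, u2) also forces B.
So the root u0 does not force \neg (A \to B); the model is a countermodel.

Yes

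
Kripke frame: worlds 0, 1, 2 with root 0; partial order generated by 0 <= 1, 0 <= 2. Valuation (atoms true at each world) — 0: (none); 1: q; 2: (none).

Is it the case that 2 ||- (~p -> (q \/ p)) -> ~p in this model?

Yes

2 ||- (~p -> (q \/ p)) -> ~p vacuously: no world accessible from 2 forces the antecedent ~p -> (q \/ p).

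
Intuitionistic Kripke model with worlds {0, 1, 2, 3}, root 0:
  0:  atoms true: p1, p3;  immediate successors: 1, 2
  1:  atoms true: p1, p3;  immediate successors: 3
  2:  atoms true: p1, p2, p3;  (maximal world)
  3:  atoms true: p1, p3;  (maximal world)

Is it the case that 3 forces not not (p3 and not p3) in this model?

3 does not force not not (p3 and not p3) since 3 is accessible from 3 and 3 forces not (p3 and not p3).
3 forces not (p3 and not p3): no world accessible from 3 forces p3 and not p3.

No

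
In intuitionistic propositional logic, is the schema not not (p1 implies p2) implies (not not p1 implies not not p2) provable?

Yes

This is the distribution of double negation over implication, which is intuitionistically derivable.
Assume not not (p1 implies p2) and not not p1; suppose not p2. Then p1 implies p2 would give not p1 (by contraposition), contradicting not not p1; so not (p1 implies p2), contradicting not not (p1 implies p2). Hence not not p2.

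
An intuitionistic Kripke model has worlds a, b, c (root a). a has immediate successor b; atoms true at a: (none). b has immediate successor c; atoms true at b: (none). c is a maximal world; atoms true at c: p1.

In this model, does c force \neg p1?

No

c \nVdash \neg p1 since c is accessible from c and c \Vdash p1.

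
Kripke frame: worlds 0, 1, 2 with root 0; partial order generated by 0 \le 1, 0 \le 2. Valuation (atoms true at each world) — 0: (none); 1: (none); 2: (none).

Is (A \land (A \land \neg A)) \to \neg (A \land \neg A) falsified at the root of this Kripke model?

0 \Vdash (A \land (A \land \neg A)) \to \neg (A \land \neg A) vacuously: no world accessible from 0 forces the antecedent A \land (A \land \neg A).
So the root 0 forces (A \land (A \land \neg A)) \to \neg (A \land \neg A); the model is not a countermodel.

No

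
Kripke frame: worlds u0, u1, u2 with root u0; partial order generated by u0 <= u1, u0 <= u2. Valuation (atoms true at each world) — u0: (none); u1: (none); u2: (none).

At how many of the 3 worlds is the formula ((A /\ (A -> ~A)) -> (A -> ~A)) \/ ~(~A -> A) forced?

3

u0: forces it.
u1: forces it.
u2: forces it.
Worlds forcing the formula: {u0, u1, u2}.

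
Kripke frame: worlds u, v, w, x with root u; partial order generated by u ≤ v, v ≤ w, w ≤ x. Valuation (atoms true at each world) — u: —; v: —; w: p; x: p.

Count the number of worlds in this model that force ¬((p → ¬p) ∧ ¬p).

u: forces it.
v: forces it.
w: forces it.
x: forces it.
Worlds forcing the formula: {u, v, w, x}.

4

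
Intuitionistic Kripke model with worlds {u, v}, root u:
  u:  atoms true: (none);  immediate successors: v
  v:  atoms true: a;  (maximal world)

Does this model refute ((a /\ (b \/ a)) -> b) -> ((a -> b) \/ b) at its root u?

u ||- ((a /\ (b \/ a)) -> b) -> ((a -> b) \/ b) vacuously: no world accessible from u forces the antecedent (a /\ (b \/ a)) -> b.
So the root u forces ((a /\ (b \/ a)) -> b) -> ((a -> b) \/ b); the model is not a countermodel.

No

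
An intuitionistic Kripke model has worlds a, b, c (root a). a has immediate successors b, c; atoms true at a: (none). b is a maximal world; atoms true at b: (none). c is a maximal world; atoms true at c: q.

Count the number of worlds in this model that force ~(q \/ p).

1

a: does not force it — a ||-/- ~(q \/ p) since c is accessible from a and c ||- q \/ p.
b: forces it.
c: does not force it — c ||-/- ~(q \/ p) since c is accessible from c and c ||- q \/ p.
Worlds forcing the formula: {b}.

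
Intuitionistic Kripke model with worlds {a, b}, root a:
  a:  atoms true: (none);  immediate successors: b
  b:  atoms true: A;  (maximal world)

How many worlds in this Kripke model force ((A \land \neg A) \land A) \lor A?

a: does not force it — a \nVdash ((A \land \neg A) \land A) \lor A: neither disjunct is forced at a.
b: forces it.
Worlds forcing the formula: {b}.

1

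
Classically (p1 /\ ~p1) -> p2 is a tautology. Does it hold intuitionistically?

Yes

This is an instance of ex falso quodlibet, which is intuitionistically derivable.
No world can force both p1 and ~p1, so the antecedent p1 /\ ~p1 is never forced and the implication holds vacuously at every world.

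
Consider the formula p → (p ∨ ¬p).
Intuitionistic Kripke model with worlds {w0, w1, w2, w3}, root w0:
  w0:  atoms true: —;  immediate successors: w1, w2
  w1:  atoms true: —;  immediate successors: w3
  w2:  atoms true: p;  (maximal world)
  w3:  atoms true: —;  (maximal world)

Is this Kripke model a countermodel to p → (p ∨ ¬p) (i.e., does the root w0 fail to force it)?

No

w0 ⊩ p → (p ∨ ¬p): every world accessible from w0 that forces p (namely w2) also forces p ∨ ¬p.
So the root w0 forces p → (p ∨ ¬p); the model is not a countermodel.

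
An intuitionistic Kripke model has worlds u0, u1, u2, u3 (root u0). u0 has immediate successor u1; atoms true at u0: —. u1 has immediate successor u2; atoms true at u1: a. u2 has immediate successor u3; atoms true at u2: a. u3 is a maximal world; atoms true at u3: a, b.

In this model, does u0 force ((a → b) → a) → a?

No

u0 ⊮ ((a → b) → a) → a: already at u0 itself, u0 ⊩ (a → b) → a but u0 ⊮ a.
u0 lacks atom a, so u0 ⊮ a.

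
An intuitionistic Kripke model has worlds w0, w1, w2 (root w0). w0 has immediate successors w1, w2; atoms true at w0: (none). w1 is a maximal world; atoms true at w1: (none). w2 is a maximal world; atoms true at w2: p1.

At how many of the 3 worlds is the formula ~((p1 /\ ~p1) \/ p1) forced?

w0: does not force it — w0 ||-/- ~((p1 /\ ~p1) \/ p1) since w2 is accessible from w0 and w2 ||- (p1 /\ ~p1) \/ p1.
w1: forces it.
w2: does not force it.
Worlds forcing the formula: {w1}.

1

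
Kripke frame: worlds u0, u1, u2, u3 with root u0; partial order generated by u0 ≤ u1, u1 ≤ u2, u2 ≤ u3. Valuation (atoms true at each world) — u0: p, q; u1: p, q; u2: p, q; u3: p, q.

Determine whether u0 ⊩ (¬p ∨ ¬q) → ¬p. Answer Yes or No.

u0 ⊩ (¬p ∨ ¬q) → ¬p vacuously: no world accessible from u0 forces the antecedent ¬p ∨ ¬q.

Yes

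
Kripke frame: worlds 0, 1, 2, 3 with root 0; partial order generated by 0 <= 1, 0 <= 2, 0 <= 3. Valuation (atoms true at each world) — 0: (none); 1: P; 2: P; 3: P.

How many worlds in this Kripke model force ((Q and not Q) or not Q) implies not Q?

4

0: forces it.
1: forces it.
2: forces it.
3: forces it.
Worlds forcing the formula: {0, 1, 2, 3}.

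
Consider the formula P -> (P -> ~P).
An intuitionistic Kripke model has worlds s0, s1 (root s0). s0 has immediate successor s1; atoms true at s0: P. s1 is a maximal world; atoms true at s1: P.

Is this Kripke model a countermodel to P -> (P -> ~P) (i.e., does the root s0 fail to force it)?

Yes

s0 ||-/- P -> (P -> ~P): already at s0 itself, s0 ||- P but s0 ||-/- P -> ~P.
s0 ||-/- P -> ~P: already at s0 itself, s0 ||- P but s0 ||-/- ~P.
s0 ||-/- ~P since s0 is accessible from s0 and s0 ||- P.
So the root s0 does not force P -> (P -> ~P); the model is a countermodel.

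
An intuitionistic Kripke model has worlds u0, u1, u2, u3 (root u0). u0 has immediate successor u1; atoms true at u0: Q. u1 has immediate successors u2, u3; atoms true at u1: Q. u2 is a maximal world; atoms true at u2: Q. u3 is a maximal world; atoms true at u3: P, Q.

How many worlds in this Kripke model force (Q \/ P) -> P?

1

u0: does not force it — u0 ||-/- (Q \/ P) -> P: already at u0 itself, u0 ||- Q \/ P but u0 ||-/- P.
u1: does not force it — u1 ||-/- (Q \/ P) -> P: already at u1 itself, u1 ||- Q \/ P but u1 ||-/- P.
u2: does not force it.
u3: forces it.
Worlds forcing the formula: {u3}.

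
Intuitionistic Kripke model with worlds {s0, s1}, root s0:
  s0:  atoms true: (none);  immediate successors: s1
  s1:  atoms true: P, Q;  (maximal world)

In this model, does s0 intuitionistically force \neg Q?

No

s0 \nVdash \neg Q since s1 is accessible from s0 and s1 \Vdash Q.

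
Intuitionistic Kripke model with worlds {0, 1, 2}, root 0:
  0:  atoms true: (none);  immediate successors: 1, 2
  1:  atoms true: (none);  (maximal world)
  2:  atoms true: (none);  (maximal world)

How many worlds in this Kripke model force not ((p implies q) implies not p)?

0: does not force it — 0 does not force not ((p implies q) implies not p) since 0 is accessible from 0 and 0 forces (p implies q) implies not p.
1: does not force it — 1 does not force not ((p implies q) implies not p) since 1 is accessible from 1 and 1 forces (p implies q) implies not p.
2: does not force it.
Worlds forcing the formula: { }.

0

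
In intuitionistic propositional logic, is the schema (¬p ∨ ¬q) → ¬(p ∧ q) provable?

Yes

This is a constructively valid De Morgan direction (disjunction of negations to negated conjunction), which is intuitionistically derivable.
If ¬p holds at a world then no accessible world forces p, hence none forces p ∧ q; likewise for ¬q.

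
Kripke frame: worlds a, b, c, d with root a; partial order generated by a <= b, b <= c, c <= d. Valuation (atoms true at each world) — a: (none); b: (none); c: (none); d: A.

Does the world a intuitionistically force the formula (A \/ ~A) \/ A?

No

a ||-/- (A \/ ~A) \/ A: neither disjunct is forced at a.
a ||-/- A \/ ~A: neither disjunct is forced at a.
a lacks atom A, so a ||-/- A.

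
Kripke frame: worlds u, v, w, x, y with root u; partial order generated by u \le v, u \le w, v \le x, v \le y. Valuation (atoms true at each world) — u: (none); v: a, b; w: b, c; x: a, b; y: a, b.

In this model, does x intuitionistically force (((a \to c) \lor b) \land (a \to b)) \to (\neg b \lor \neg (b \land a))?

No

x \nVdash (((a \to c) \lor b) \land (a \to b)) \to (\neg b \lor \neg (b \land a)): already at x itself, x \Vdash ((a \to c) \lor b) \land (a \to b) but x \nVdash \neg b \lor \neg (b \land a).
x \nVdash \neg b \lor \neg (b \land a): neither disjunct is forced at x.
x \nVdash \neg b since x is accessible from x and x \Vdash b.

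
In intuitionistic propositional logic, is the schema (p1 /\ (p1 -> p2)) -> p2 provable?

Yes

This is modus ponens in implicational form, which is intuitionistically derivable.
If a world forces p1 and p1 -> p2, then applying the implication at that world (which is accessible from itself) gives p2.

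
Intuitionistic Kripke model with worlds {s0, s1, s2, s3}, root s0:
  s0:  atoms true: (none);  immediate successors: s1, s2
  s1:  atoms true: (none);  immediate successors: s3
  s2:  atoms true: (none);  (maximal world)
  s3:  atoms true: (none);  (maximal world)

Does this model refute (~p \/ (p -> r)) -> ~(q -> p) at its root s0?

Yes

s0 ||-/- (~p \/ (p -> r)) -> ~(q -> p): already at s0 itself, s0 ||- ~p \/ (p -> r) but s0 ||-/- ~(q -> p).
s0 ||-/- ~(q -> p) since s0 is accessible from s0 and s0 ||- q -> p.
s0 ||- q -> p vacuously: no world accessible from s0 forces the antecedent q.
So the root s0 does not force (~p \/ (p -> r)) -> ~(q -> p); the model is a countermodel.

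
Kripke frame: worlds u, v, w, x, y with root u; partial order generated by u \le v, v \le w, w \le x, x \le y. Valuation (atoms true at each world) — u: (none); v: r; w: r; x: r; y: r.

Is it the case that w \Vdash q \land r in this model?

No

w \nVdash q \land r since w fails q.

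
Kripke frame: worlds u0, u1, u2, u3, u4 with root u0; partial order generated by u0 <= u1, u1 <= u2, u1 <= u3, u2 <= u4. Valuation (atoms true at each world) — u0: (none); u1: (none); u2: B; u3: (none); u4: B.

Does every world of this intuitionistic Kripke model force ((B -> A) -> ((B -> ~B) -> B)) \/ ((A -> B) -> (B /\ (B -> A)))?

Not every world: u0 ||-/- ((B -> A) -> ((B -> ~B) -> B)) \/ ((A -> B) -> (B /\ (B -> A))).
u0 ||-/- ((B -> A) -> ((B -> ~B) -> B)) \/ ((A -> B) -> (B /\ (B -> A))): neither disjunct is forced at u0.
u0 ||-/- (B -> A) -> ((B -> ~B) -> B): at the accessible world u3, u3 ||- B -> A but u3 ||-/- (B -> ~B) -> B.
u3 ||-/- (B -> ~B) -> B: already at u3 itself, u3 ||- B -> ~B but u3 ||-/- B.
u3 lacks atom B, so u3 ||-/- B.

No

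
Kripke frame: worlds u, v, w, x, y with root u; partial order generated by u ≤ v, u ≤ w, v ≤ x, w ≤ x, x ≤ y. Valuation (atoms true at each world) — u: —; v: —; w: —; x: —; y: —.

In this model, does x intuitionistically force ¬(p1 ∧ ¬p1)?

x ⊩ ¬(p1 ∧ ¬p1): no world accessible from x forces p1 ∧ ¬p1.

Yes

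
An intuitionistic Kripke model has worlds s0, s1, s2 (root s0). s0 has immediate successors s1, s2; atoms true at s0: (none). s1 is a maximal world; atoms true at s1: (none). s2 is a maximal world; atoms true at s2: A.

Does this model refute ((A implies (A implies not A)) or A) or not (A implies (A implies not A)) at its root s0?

Yes

s0 does not force ((A implies (A implies not A)) or A) or not (A implies (A implies not A)): neither disjunct is forced at s0.
s0 does not force (A implies (A implies not A)) or A: neither disjunct is forced at s0.
s0 does not force A implies (A implies not A): at the accessible world s2, s2 forces A but s2 does not force A implies not A.
s2 does not force A implies not A: already at s2 itself, s2 forces A but s2 does not force not A.
So the root s0 does not force ((A implies (A implies not A)) or A) or not (A implies (A implies not A)); the model is a countermodel.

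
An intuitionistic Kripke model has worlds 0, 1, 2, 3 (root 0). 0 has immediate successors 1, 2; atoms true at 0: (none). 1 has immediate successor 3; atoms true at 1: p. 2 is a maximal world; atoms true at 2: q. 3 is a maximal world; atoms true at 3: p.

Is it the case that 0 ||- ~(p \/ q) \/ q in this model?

No

0 ||-/- ~(p \/ q) \/ q: neither disjunct is forced at 0.
0 ||-/- ~(p \/ q) since 1 is accessible from 0 and 1 ||- p \/ q.
1 ||- p \/ q via the disjunct p.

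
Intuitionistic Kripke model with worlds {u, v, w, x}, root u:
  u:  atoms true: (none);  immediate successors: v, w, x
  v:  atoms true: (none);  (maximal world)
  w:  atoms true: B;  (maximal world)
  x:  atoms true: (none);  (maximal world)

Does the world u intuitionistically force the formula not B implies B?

No

u does not force not B implies B: at the accessible world v, v forces not B but v does not force B.
v lacks atom B, so v does not force B.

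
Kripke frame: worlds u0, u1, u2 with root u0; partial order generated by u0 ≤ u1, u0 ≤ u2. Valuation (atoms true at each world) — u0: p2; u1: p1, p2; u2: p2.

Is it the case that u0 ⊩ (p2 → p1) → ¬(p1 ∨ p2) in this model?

No

u0 ⊮ (p2 → p1) → ¬(p1 ∨ p2): at the accessible world u1, u1 ⊩ p2 → p1 but u1 ⊮ ¬(p1 ∨ p2).
u1 ⊮ ¬(p1 ∨ p2) since u1 is accessible from u1 and u1 ⊩ p1 ∨ p2.
u1 ⊩ p1 ∨ p2 via the disjunct p1.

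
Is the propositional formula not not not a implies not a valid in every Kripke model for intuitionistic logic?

This is triple-negation reduction, which is intuitionistically derivable.
Assume not not not a and suppose a. Then not not a (double-negation introduction), contradicting not not not a. So not a.

Yes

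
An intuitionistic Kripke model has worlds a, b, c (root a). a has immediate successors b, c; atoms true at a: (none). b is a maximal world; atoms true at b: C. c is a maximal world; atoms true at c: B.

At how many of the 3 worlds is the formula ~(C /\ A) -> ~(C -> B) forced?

a: does not force it — a ||-/- ~(C /\ A) -> ~(C -> B): already at a itself, a ||- ~(C /\ A) but a ||-/- ~(C -> B).
b: forces it.
c: does not force it — c ||-/- ~(C /\ A) -> ~(C -> B): already at c itself, c ||- ~(C /\ A) but c ||-/- ~(C -> B).
Worlds forcing the formula: {b}.

1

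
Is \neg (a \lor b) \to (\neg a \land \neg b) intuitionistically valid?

Yes

This is a constructively valid De Morgan direction (negated disjunction to conjunction of negations), which is intuitionistically derivable.
From \neg (a \lor b): if a held then a \lor b would, contradiction — so \neg a; similarly \neg b.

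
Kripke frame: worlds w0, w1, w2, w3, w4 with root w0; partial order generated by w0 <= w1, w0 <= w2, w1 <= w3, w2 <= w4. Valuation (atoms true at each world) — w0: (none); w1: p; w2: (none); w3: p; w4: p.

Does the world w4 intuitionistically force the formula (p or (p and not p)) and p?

Yes

w4 forces (p or (p and not p)) and p since w4 forces both conjuncts.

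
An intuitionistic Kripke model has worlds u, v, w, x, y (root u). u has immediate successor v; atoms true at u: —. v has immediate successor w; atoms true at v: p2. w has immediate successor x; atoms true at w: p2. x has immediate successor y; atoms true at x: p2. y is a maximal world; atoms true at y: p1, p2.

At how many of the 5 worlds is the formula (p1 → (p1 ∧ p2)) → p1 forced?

u: does not force it — u ⊮ (p1 → (p1 ∧ p2)) → p1: already at u itself, u ⊩ p1 → (p1 ∧ p2) but u ⊮ p1.
v: does not force it — v ⊮ (p1 → (p1 ∧ p2)) → p1: already at v itself, v ⊩ p1 → (p1 ∧ p2) but v ⊮ p1.
w: does not force it — w ⊮ (p1 → (p1 ∧ p2)) → p1: already at w itself, w ⊩ p1 → (p1 ∧ p2) but w ⊮ p1.
x: does not force it.
y: forces it.
Worlds forcing the formula: {y}.

1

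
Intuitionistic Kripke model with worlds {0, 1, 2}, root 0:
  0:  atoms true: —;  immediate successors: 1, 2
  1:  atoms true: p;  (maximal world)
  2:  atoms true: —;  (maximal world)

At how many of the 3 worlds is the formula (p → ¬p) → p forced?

0: does not force it — 0 ⊮ (p → ¬p) → p: at the accessible world 2, 2 ⊩ p → ¬p but 2 ⊮ p.
1: forces it.
2: does not force it.
Worlds forcing the formula: {1}.

1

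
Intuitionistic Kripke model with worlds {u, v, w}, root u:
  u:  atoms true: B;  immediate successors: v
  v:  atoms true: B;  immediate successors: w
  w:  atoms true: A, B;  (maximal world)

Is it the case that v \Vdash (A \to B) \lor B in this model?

v \Vdash (A \to B) \lor B via the disjunct A \to B.

Yes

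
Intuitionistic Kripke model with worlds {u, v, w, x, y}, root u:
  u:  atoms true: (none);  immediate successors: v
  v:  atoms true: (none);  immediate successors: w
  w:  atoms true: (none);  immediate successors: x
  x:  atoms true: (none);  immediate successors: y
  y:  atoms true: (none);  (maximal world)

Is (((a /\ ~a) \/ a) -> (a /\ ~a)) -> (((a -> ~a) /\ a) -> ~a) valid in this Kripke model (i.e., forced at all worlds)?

Yes

u ||- (((a /\ ~a) \/ a) -> (a /\ ~a)) -> (((a -> ~a) /\ a) -> ~a): every world accessible from u that forces ((a /\ ~a) \/ a) -> (a /\ ~a) (namely u, v, w, x, y) also forces ((a -> ~a) /\ a) -> ~a.
Since the root u forces (((a /\ ~a) \/ a) -> (a /\ ~a)) -> (((a -> ~a) /\ a) -> ~a) and forcing is persistent (monotone upward), every world forces it.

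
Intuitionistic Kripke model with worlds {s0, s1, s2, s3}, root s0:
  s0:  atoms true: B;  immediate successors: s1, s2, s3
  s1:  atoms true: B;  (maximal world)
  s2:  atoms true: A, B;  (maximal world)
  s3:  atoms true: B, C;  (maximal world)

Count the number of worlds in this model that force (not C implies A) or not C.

s0: does not force it — s0 does not force (not C implies A) or not C: neither disjunct is forced at s0.
s1: forces it.
s2: forces it.
s3: forces it.
Worlds forcing the formula: {s1, s2, s3}.

3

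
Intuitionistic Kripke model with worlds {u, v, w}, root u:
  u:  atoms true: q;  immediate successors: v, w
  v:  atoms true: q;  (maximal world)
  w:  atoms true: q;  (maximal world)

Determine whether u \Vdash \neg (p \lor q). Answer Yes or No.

u \nVdash \neg (p \lor q) since u is accessible from u and u \Vdash p \lor q.
u \Vdash p \lor q via the disjunct q.

No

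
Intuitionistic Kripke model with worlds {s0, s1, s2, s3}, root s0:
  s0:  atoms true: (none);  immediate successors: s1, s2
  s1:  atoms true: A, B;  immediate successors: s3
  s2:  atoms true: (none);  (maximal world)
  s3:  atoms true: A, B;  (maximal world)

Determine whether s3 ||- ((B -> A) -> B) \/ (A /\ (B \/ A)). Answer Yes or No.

Yes

s3 ||- ((B -> A) -> B) \/ (A /\ (B \/ A)) via the disjunct (B -> A) -> B.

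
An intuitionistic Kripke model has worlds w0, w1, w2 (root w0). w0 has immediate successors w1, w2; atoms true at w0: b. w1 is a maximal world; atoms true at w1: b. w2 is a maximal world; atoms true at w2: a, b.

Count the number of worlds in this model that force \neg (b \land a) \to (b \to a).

w0: does not force it — w0 \nVdash \neg (b \land a) \to (b \to a): at the accessible world w1, w1 \Vdash \neg (b \land a) but w1 \nVdash b \to a.
w1: does not force it.
w2: forces it.
Worlds forcing the formula: {w2}.

1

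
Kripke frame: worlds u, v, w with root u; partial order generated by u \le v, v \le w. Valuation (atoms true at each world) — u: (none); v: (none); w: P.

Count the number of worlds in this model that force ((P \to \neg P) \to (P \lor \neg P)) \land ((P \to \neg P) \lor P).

u: does not force it — u \nVdash ((P \to \neg P) \to (P \lor \neg P)) \land ((P \to \neg P) \lor P) since u fails (P \to \neg P) \lor P.
v: does not force it — v \nVdash ((P \to \neg P) \to (P \lor \neg P)) \land ((P \to \neg P) \lor P) since v fails (P \to \neg P) \lor P.
w: forces it.
Worlds forcing the formula: {w}.

1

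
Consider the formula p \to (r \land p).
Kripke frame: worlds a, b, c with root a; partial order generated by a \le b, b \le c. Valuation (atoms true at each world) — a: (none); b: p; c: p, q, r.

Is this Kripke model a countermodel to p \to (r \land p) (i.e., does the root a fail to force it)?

Yes

a \nVdash p \to (r \land p): at the accessible world b, b \Vdash p but b \nVdash r \land p.
b \nVdash r \land p since b fails r.
So the root a does not force p \to (r \land p); the model is a countermodel.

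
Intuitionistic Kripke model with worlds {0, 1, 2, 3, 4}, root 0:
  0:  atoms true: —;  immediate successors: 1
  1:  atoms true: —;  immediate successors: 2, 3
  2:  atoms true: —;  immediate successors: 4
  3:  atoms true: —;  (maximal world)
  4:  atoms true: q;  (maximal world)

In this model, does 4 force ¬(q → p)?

Yes

4 ⊩ ¬(q → p): no world accessible from 4 forces q → p.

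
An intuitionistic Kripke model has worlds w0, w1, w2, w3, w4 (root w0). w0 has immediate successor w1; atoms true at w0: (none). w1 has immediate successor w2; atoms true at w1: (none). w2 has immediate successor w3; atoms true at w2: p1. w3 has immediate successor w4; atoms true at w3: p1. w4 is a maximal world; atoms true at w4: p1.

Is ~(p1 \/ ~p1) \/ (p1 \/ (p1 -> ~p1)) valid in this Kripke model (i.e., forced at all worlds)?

Not every world: w0 ||-/- ~(p1 \/ ~p1) \/ (p1 \/ (p1 -> ~p1)).
w0 ||-/- ~(p1 \/ ~p1) \/ (p1 \/ (p1 -> ~p1)): neither disjunct is forced at w0.
w0 ||-/- ~(p1 \/ ~p1) since w2 is accessible from w0 and w2 ||- p1 \/ ~p1.

No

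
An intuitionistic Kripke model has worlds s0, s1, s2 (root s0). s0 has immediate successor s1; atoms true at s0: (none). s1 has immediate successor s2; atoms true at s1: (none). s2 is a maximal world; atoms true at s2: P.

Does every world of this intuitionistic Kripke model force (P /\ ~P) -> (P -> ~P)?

Yes

s0 ||- (P /\ ~P) -> (P -> ~P) vacuously: no world accessible from s0 forces the antecedent P /\ ~P.
Since the root s0 forces (P /\ ~P) -> (P -> ~P) and forcing is persistent (monotone upward), every world forces it.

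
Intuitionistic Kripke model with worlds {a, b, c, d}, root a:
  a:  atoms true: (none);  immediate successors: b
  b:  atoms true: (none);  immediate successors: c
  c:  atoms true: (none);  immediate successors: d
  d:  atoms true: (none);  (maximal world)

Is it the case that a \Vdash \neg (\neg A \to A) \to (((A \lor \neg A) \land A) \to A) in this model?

Yes

a \Vdash \neg (\neg A \to A) \to (((A \lor \neg A) \land A) \to A): every world accessible from a that forces \neg (\neg A \to A) (namely a, b, c, d) also forces ((A \lor \neg A) \land A) \to A.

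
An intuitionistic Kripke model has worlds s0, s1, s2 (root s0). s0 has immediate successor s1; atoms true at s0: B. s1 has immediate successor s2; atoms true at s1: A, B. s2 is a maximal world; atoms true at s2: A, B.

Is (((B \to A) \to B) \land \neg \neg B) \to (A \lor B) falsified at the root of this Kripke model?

s0 \Vdash (((B \to A) \to B) \land \neg \neg B) \to (A \lor B): every world accessible from s0 that forces ((B \to A) \to B) \land \neg \neg B (namely s0, s1, s2) also forces A \lor B.
So the root s0 forces (((B \to A) \to B) \land \neg \neg B) \to (A \lor B); the model is not a countermodel.

No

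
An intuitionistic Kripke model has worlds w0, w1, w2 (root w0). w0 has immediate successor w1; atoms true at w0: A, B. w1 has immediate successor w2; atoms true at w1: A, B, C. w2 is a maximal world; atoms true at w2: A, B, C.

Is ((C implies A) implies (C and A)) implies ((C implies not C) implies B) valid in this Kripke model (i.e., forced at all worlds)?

Yes

w0 forces ((C implies A) implies (C and A)) implies ((C implies not C) implies B): every world accessible from w0 that forces (C implies A) implies (C and A) (namely w1, w2) also forces (C implies not C) implies B.
Since the root w0 forces ((C implies A) implies (C and A)) implies ((C implies not C) implies B) and forcing is persistent (monotone upward), every world forces it.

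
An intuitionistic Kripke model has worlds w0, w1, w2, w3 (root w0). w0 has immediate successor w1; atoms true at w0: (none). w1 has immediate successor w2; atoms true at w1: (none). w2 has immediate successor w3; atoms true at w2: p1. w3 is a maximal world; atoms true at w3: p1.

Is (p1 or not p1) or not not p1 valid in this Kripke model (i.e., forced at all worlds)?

w0 forces (p1 or not p1) or not not p1 via the disjunct not not p1.
Since the root w0 forces (p1 or not p1) or not not p1 and forcing is persistent (monotone upward), every world forces it.

Yes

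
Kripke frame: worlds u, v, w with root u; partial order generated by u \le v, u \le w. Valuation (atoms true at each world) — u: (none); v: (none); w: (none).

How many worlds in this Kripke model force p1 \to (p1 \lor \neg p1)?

u: forces it.
v: forces it.
w: forces it.
Worlds forcing the formula: {u, v, w}.

3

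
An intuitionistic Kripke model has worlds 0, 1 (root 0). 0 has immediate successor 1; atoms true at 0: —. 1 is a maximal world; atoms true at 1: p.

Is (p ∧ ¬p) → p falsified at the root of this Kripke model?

No

0 ⊩ (p ∧ ¬p) → p vacuously: no world accessible from 0 forces the antecedent p ∧ ¬p.
So the root 0 forces (p ∧ ¬p) → p; the model is not a countermodel.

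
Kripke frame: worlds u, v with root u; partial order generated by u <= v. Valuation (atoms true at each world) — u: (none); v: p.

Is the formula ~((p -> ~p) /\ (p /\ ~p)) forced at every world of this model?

Yes

u ||- ~((p -> ~p) /\ (p /\ ~p)): no world accessible from u forces (p -> ~p) /\ (p /\ ~p).
Since the root u forces ~((p -> ~p) /\ (p /\ ~p)) and forcing is persistent (monotone upward), every world forces it.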